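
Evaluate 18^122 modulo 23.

122 in binary is 1111010, i.e. 122 = 64 + 32 + 16 + 8 + 2.
18^1 ≡ 18 (mod 23)
18^2 ≡ 18^2 = 324 ≡ 2 (mod 23)
18^4 ≡ 2^2 = 4 (mod 23)
18^8 ≡ 4^2 = 16 (mod 23)
18^16 ≡ 16^2 = 256 ≡ 3 (mod 23)
18^32 ≡ 3^2 = 9 (mod 23)
18^64 ≡ 9^2 = 81 ≡ 12 (mod 23)
18^122 = 18^64 × 18^32 × 18^16 × 18^8 × 18^2 ≡ 12 × 9 × 3 × 16 × 2 (mod 23).
Accumulate the product:
12 × 9 = 108 ≡ 16
16 × 3 = 48 ≡ 2
2 × 16 = 32 ≡ 9
9 × 2 = 18

18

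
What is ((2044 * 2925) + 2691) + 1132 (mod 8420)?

2044 * 2925 = 5978700 ≡ 500 (mod 8420)
500 + 2691 = 3191
3191 + 1132 = 4323

4323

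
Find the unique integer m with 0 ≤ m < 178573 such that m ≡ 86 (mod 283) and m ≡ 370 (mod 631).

47064

283⁻¹ mod 631: 283·165 ≡ 1 (mod 631), so 283⁻¹ ≡ 165.
m = 86 + 283·((370 − 86)·165 mod 631) = 86 + 283·166 = 47064.
Check: 47064 mod 283 = 86, 47064 mod 631 = 370. ✓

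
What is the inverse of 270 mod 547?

Apply the Euclidean algorithm and back-substitute:
547 = 2·270 + 7
270 = 38·7 + 4
7 = 1·4 + 3
4 = 1·3 + 1
3 = 3·1 + 0
gcd(270, 547) = 1, so the inverse exists.
Bézout: 1 = −77·547 + 156·270.
So 270⁻¹ ≡ 156 (mod 547).

156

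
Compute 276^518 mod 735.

471

By square-and-multiply:
518 in binary is 1000000110, i.e. 518 = 512 + 4 + 2.
276^1 ≡ 276 (mod 735)
276^2 ≡ 276^2 = 76176 ≡ 471 (mod 735)
276^4 ≡ 471^2 = 221841 ≡ 606 (mod 735)
276^8 ≡ 606^2 = 367236 ≡ 471 (mod 735)
276^16 ≡ 471^2 = 221841 ≡ 606 (mod 735)
276^32 ≡ 606^2 = 367236 ≡ 471 (mod 735)
276^64 ≡ 471^2 = 221841 ≡ 606 (mod 735)
276^128 ≡ 606^2 = 367236 ≡ 471 (mod 735)
276^256 ≡ 471^2 = 221841 ≡ 606 (mod 735)
276^512 ≡ 606^2 = 367236 ≡ 471 (mod 735)
276^518 = 276^512 · 276^4 · 276^2 ≡ 471 · 606 · 471 (mod 735).
Accumulate the product:
471 · 606 = 285426 ≡ 246
246 · 471 = 115866 ≡ 471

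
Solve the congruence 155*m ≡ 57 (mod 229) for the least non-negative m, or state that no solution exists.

gcd(155, 229) = 1, so a unique solution mod 229 exists.
155⁻¹ ≡ 164 (mod 229).
m ≡ 164*57 ≡ 188 (mod 229).

188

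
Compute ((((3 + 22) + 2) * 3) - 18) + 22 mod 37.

11

3 + 22 = 25
25 + 2 = 27
27 * 3 = 81 ≡ 7 (mod 37)
7 - 18 = -11 ≡ 26 (mod 37)
26 + 22 = 48 ≡ 11 (mod 37)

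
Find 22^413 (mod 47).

15

Compute successive squares:
413 in binary is 110011101, i.e. 413 = 256 + 128 + 16 + 8 + 4 + 1.
22^1 ≡ 22 (mod 47)
22^2 ≡ 22^2 = 484 ≡ 14 (mod 47)
22^4 ≡ 14^2 = 196 ≡ 8 (mod 47)
22^8 ≡ 8^2 = 64 ≡ 17 (mod 47)
22^16 ≡ 17^2 = 289 ≡ 7 (mod 47)
22^32 ≡ 7^2 = 49 ≡ 2 (mod 47)
22^64 ≡ 2^2 = 4 (mod 47)
22^128 ≡ 4^2 = 16 (mod 47)
22^256 ≡ 16^2 = 256 ≡ 21 (mod 47)
22^413 = 22^256 × 22^128 × 22^16 × 22^8 × 22^4 × 22^1 ≡ 21 × 16 × 7 × 17 × 8 × 22 (mod 47).
Accumulate the product:
21 × 16 = 336 ≡ 7
7 × 7 = 49 ≡ 2
2 × 17 = 34
34 × 8 = 272 ≡ 37
37 × 22 = 814 ≡ 15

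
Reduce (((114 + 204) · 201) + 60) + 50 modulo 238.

114 + 204 = 318 ≡ 80 (mod 238)
80 · 201 = 16080 ≡ 134 (mod 238)
134 + 60 = 194
194 + 50 = 244 ≡ 6 (mod 238)

6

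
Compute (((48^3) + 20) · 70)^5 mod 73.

51

(48)^3 ≡ 70 (mod 73)
70 + 20 = 90 ≡ 17 (mod 73)
17 · 70 = 1190 ≡ 22 (mod 73)
(22)^5 ≡ 51 (mod 73)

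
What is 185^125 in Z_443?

125 in binary is 1111101, i.e. 125 = 64 + 32 + 16 + 8 + 4 + 1.
185^1 ≡ 185 (mod 443)
185^2 ≡ 185^2 = 34225 ≡ 114 (mod 443)
185^4 ≡ 114^2 = 12996 ≡ 149 (mod 443)
185^8 ≡ 149^2 = 22201 ≡ 51 (mod 443)
185^16 ≡ 51^2 = 2601 ≡ 386 (mod 443)
185^32 ≡ 386^2 = 148996 ≡ 148 (mod 443)
185^64 ≡ 148^2 = 21904 ≡ 197 (mod 443)
185^125 = 185^64 * 185^32 * 185^16 * 185^8 * 185^4 * 185^1 ≡ 197 * 148 * 386 * 51 * 149 * 185 (mod 443).
Accumulate the product:
197 * 148 = 29156 ≡ 361
361 * 386 = 139346 ≡ 244
244 * 51 = 12444 ≡ 40
40 * 149 = 5960 ≡ 201
201 * 185 = 37185 ≡ 416

416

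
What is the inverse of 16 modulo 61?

By the extended Euclidean algorithm:
61 = 3·16 + 13
16 = 1·13 + 3
13 = 4·3 + 1
3 = 3·1 + 0
gcd(16, 61) = 1, so the inverse exists.
Bézout: 1 = 5·61 − 19·16.
So 16⁻¹ ≡ −19 ≡ 42 (mod 61).

42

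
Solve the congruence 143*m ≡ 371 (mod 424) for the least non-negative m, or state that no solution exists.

gcd(143, 424) = 1, so a unique solution mod 424 exists.
143⁻¹ ≡ 255 (mod 424).
m ≡ 255*371 ≡ 53 (mod 424).

53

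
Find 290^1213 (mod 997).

Compute successive squares:
290^1 ≡ 290 (mod 997)
290^2 ≡ 290^2 = 84100 ≡ 352 (mod 997)
290^4 ≡ 352^2 = 123904 ≡ 276 (mod 997)
290^8 ≡ 276^2 = 76176 ≡ 404 (mod 997)
290^16 ≡ 404^2 = 163216 ≡ 705 (mod 997)
290^32 ≡ 705^2 = 497025 ≡ 519 (mod 997)
290^64 ≡ 519^2 = 269361 ≡ 171 (mod 997)
290^128 ≡ 171^2 = 29241 ≡ 328 (mod 997)
290^256 ≡ 328^2 = 107584 ≡ 905 (mod 997)
290^512 ≡ 905^2 = 819025 ≡ 488 (mod 997)
290^1024 ≡ 488^2 = 238144 ≡ 858 (mod 997)
290^1213 = 290^1024 × 290^128 × 290^32 × 290^16 × 290^8 × 290^4 × 290^1 ≡ 858 × 328 × 519 × 705 × 404 × 276 × 290 (mod 997).
Accumulate the product:
858 × 328 = 281424 ≡ 270
270 × 519 = 140130 ≡ 550
550 × 705 = 387750 ≡ 914
914 × 404 = 369256 ≡ 366
366 × 276 = 101016 ≡ 319
319 × 290 = 92510 ≡ 786

786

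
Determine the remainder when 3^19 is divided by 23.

6

Compute successive squares:
19 in binary is 10011, i.e. 19 = 16 + 2 + 1.
3^1 ≡ 3 (mod 23)
3^2 ≡ 3^2 = 9 (mod 23)
3^4 ≡ 9^2 = 81 ≡ 12 (mod 23)
3^8 ≡ 12^2 = 144 ≡ 6 (mod 23)
3^16 ≡ 6^2 = 36 ≡ 13 (mod 23)
3^19 = 3^16 * 3^2 * 3^1 ≡ 13 * 9 * 3 (mod 23).
Accumulate the product:
13 * 9 = 117 ≡ 2
2 * 3 = 6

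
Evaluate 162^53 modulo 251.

107

53 in binary is 110101, i.e. 53 = 32 + 16 + 4 + 1.
162^1 ≡ 162 (mod 251)
162^2 ≡ 162^2 = 26244 ≡ 140 (mod 251)
162^4 ≡ 140^2 = 19600 ≡ 22 (mod 251)
162^8 ≡ 22^2 = 484 ≡ 233 (mod 251)
162^16 ≡ 233^2 = 54289 ≡ 73 (mod 251)
162^32 ≡ 73^2 = 5329 ≡ 58 (mod 251)
162^53 = 162^32 · 162^16 · 162^4 · 162^1 ≡ 58 · 73 · 22 · 162 (mod 251).
Accumulate the product:
58 · 73 = 4234 ≡ 218
218 · 22 = 4796 ≡ 27
27 · 162 = 4374 ≡ 107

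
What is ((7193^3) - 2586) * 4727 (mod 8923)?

4009

(7193)^3 ≡ 5441 (mod 8923)
5441 - 2586 = 2855
2855 * 4727 = 13495585 ≡ 4009 (mod 8923)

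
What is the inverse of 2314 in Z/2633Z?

Apply the Euclidean algorithm and back-substitute:
2633 = 1×2314 + 319
2314 = 7×319 + 81
319 = 3×81 + 76
81 = 1×76 + 5
76 = 15×5 + 1
5 = 5×1 + 0
gcd(2314, 2633) = 1, so the inverse exists.
Back-substitute for 1:
1 = 1×76 − 15×5
  = −15×81 + 16×76
  = 16×319 − 63×81
  = −63×2314 + 457×319
  = 457×2633 − 520×2314
So 2314⁻¹ ≡ −520 ≡ 2113 (mod 2633).

2113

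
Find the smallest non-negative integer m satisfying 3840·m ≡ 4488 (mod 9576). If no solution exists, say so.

gcd(3840, 9576) = 24, and 24 | 4488, so solutions exist.
Divide through by 24: 160·m ≡ 187 (mod 399).
160⁻¹ ≡ 202 (mod 399).
m ≡ 202·187 ≡ 268 (mod 399).
The smallest non-negative solution is m = 268.

268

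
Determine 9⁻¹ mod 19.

17

Run the extended Euclidean algorithm:
19 = 2·9 + 1
9 = 9·1 + 0
gcd(9, 19) = 1, so the inverse exists.
Back-substitute for 1:
1 = 1·19 − 2·9
So 9⁻¹ ≡ −2 ≡ 17 (mod 19).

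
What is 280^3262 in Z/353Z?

121

3262 in binary is 110010111110, i.e. 3262 = 2048 + 1024 + 128 + 32 + 16 + 8 + 4 + 2.
280^1 ≡ 280 (mod 353)
280^2 ≡ 280^2 = 78400 ≡ 34 (mod 353)
280^4 ≡ 34^2 = 1156 ≡ 97 (mod 353)
280^8 ≡ 97^2 = 9409 ≡ 231 (mod 353)
280^16 ≡ 231^2 = 53361 ≡ 58 (mod 353)
280^32 ≡ 58^2 = 3364 ≡ 187 (mod 353)
280^64 ≡ 187^2 = 34969 ≡ 22 (mod 353)
280^128 ≡ 22^2 = 484 ≡ 131 (mod 353)
280^256 ≡ 131^2 = 17161 ≡ 217 (mod 353)
280^512 ≡ 217^2 = 47089 ≡ 140 (mod 353)
280^1024 ≡ 140^2 = 19600 ≡ 185 (mod 353)
280^2048 ≡ 185^2 = 34225 ≡ 337 (mod 353)
280^3262 = 280^2048 × 280^1024 × 280^128 × 280^32 × 280^16 × 280^8 × 280^4 × 280^2 ≡ 337 × 185 × 131 × 187 × 58 × 231 × 97 × 34 (mod 353).
Accumulate the product:
337 × 185 = 62345 ≡ 217
217 × 131 = 28427 ≡ 187
187 × 187 = 34969 ≡ 22
22 × 58 = 1276 ≡ 217
217 × 231 = 50127 ≡ 1
1 × 97 = 97
97 × 34 = 3298 ≡ 121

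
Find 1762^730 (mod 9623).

1492

Compute successive squares:
730 in binary is 1011011010, i.e. 730 = 512 + 128 + 64 + 16 + 8 + 2.
1762^1 ≡ 1762 (mod 9623)
1762^2 ≡ 1762^2 = 3104644 ≡ 6038 (mod 9623)
1762^4 ≡ 6038^2 = 36457444 ≡ 5520 (mod 9623)
1762^8 ≡ 5520^2 = 30470400 ≡ 3982 (mod 9623)
1762^16 ≡ 3982^2 = 15856324 ≡ 7243 (mod 9623)
1762^32 ≡ 7243^2 = 52461049 ≡ 6076 (mod 9623)
1762^64 ≡ 6076^2 = 36917776 ≡ 3948 (mod 9623)
1762^128 ≡ 3948^2 = 15586704 ≡ 7067 (mod 9623)
1762^256 ≡ 7067^2 = 49942489 ≡ 8742 (mod 9623)
1762^512 ≡ 8742^2 = 76422564 ≡ 6321 (mod 9623)
1762^730 = 1762^512 × 1762^128 × 1762^64 × 1762^16 × 1762^8 × 1762^2 ≡ 6321 × 7067 × 3948 × 7243 × 3982 × 6038 (mod 9623).
Accumulate the product:
6321 × 7067 = 44670507 ≡ 541
541 × 3948 = 2135868 ≡ 9185
9185 × 7243 = 66526955 ≡ 3156
3156 × 3982 = 12567192 ≡ 9177
9177 × 6038 = 55410726 ≡ 1492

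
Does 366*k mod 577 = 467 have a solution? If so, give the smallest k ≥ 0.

gcd(366, 577) = 1, so a unique solution mod 577 exists.
366⁻¹ ≡ 443 (mod 577).
k ≡ 443*467 ≡ 315 (mod 577).

315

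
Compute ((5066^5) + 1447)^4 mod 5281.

3658

(5066)^5 ≡ 3628 (mod 5281)
3628 + 1447 = 5075
(5075)^4 ≡ 3658 (mod 5281)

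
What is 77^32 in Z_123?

16

Compute successive squares:
77^1 ≡ 77 (mod 123)
77^2 ≡ 77^2 = 5929 ≡ 25 (mod 123)
77^4 ≡ 25^2 = 625 ≡ 10 (mod 123)
77^8 ≡ 10^2 = 100 (mod 123)
77^16 ≡ 100^2 = 10000 ≡ 37 (mod 123)
77^32 ≡ 37^2 = 1369 ≡ 16 (mod 123)
So 77^32 ≡ 16 (mod 123).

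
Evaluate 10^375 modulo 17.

Compute successive squares:
375 in binary is 101110111, i.e. 375 = 256 + 64 + 32 + 16 + 4 + 2 + 1.
10^1 ≡ 10 (mod 17)
10^2 ≡ 10^2 = 100 ≡ 15 (mod 17)
10^4 ≡ 15^2 = 225 ≡ 4 (mod 17)
10^8 ≡ 4^2 = 16 (mod 17)
10^16 ≡ 16^2 = 256 ≡ 1 (mod 17)
10^32 ≡ 1^2 = 1 (mod 17)
10^64 ≡ 1^2 = 1 (mod 17)
10^128 ≡ 1^2 = 1 (mod 17)
10^256 ≡ 1^2 = 1 (mod 17)
10^375 = 10^256 · 10^64 · 10^32 · 10^16 · 10^4 · 10^2 · 10^1 ≡ 1 · 1 · 1 · 1 · 4 · 15 · 10 (mod 17).
Accumulate the product:
1 · 1 = 1
1 · 1 = 1
1 · 1 = 1
1 · 4 = 4
4 · 15 = 60 ≡ 9
9 · 10 = 90 ≡ 5

5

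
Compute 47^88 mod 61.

47

88 in binary is 1011000, i.e. 88 = 64 + 16 + 8.
47^1 ≡ 47 (mod 61)
47^2 ≡ 47^2 = 2209 ≡ 13 (mod 61)
47^4 ≡ 13^2 = 169 ≡ 47 (mod 61)
47^8 ≡ 47^2 = 2209 ≡ 13 (mod 61)
47^16 ≡ 13^2 = 169 ≡ 47 (mod 61)
47^32 ≡ 47^2 = 2209 ≡ 13 (mod 61)
47^64 ≡ 13^2 = 169 ≡ 47 (mod 61)
47^88 = 47^64 · 47^16 · 47^8 ≡ 47 · 47 · 13 (mod 61).
Accumulate the product:
47 · 47 = 2209 ≡ 13
13 · 13 = 169 ≡ 47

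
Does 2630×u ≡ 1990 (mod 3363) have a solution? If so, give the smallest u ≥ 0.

gcd(2630, 3363) = 1, so a unique solution mod 3363 exists.
2630⁻¹ ≡ 2216 (mod 3363).
u ≡ 2216×1990 ≡ 947 (mod 3363).

947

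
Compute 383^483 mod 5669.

799

483 in binary is 111100011, i.e. 483 = 256 + 128 + 64 + 32 + 2 + 1.
383^1 ≡ 383 (mod 5669)
383^2 ≡ 383^2 = 146689 ≡ 4964 (mod 5669)
383^4 ≡ 4964^2 = 24641296 ≡ 3822 (mod 5669)
383^8 ≡ 3822^2 = 14607684 ≡ 4340 (mod 5669)
383^16 ≡ 4340^2 = 18835600 ≡ 3182 (mod 5669)
383^32 ≡ 3182^2 = 10125124 ≡ 290 (mod 5669)
383^64 ≡ 290^2 = 84100 ≡ 4734 (mod 5669)
383^128 ≡ 4734^2 = 22410756 ≡ 1199 (mod 5669)
383^256 ≡ 1199^2 = 1437601 ≡ 3344 (mod 5669)
383^483 = 383^256 * 383^128 * 383^64 * 383^32 * 383^2 * 383^1 ≡ 3344 * 1199 * 4734 * 290 * 4964 * 383 (mod 5669).
Accumulate the product:
3344 * 1199 = 4009456 ≡ 1473
1473 * 4734 = 6973182 ≡ 312
312 * 290 = 90480 ≡ 5445
5445 * 4964 = 27028980 ≡ 4857
4857 * 383 = 1860231 ≡ 799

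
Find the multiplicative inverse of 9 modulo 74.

Apply the Euclidean algorithm and back-substitute:
74 = 8*9 + 2
9 = 4*2 + 1
2 = 2*1 + 0
gcd(9, 74) = 1, so the inverse exists.
Back-substitute for 1:
1 = 1*9 − 4*2
  = −4*74 + 33*9
So 9⁻¹ ≡ 33 (mod 74).

33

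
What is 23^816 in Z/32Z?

1

Compute successive squares:
23^1 ≡ 23 (mod 32)
23^2 ≡ 23^2 = 529 ≡ 17 (mod 32)
23^4 ≡ 17^2 = 289 ≡ 1 (mod 32)
23^8 ≡ 1^2 = 1 (mod 32)
23^16 ≡ 1^2 = 1 (mod 32)
23^32 ≡ 1^2 = 1 (mod 32)
23^64 ≡ 1^2 = 1 (mod 32)
23^128 ≡ 1^2 = 1 (mod 32)
23^256 ≡ 1^2 = 1 (mod 32)
23^512 ≡ 1^2 = 1 (mod 32)
23^816 = 23^512 × 23^256 × 23^32 × 23^16 ≡ 1 × 1 × 1 × 1 (mod 32).
Accumulate the product:
1 × 1 = 1
1 × 1 = 1
1 × 1 = 1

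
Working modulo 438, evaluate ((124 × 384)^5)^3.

124 × 384 = 47616 ≡ 312 (mod 438)
(312)^5 ≡ 264 (mod 438)
(264)^3 ≡ 240 (mod 438)

240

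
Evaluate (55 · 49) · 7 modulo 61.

55 · 49 = 2695 ≡ 11 (mod 61)
11 · 7 = 77 ≡ 16 (mod 61)

16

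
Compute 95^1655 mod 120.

95^1 ≡ 95 (mod 120)
95^2 ≡ 95^2 = 9025 ≡ 25 (mod 120)
95^4 ≡ 25^2 = 625 ≡ 25 (mod 120)
95^8 ≡ 25^2 = 625 ≡ 25 (mod 120)
95^16 ≡ 25^2 = 625 ≡ 25 (mod 120)
95^32 ≡ 25^2 = 625 ≡ 25 (mod 120)
95^64 ≡ 25^2 = 625 ≡ 25 (mod 120)
95^128 ≡ 25^2 = 625 ≡ 25 (mod 120)
95^256 ≡ 25^2 = 625 ≡ 25 (mod 120)
95^512 ≡ 25^2 = 625 ≡ 25 (mod 120)
95^1024 ≡ 25^2 = 625 ≡ 25 (mod 120)
95^1655 = 95^1024 * 95^512 * 95^64 * 95^32 * 95^16 * 95^4 * 95^2 * 95^1 ≡ 25 * 25 * 25 * 25 * 25 * 25 * 25 * 95 (mod 120).
Accumulate the product:
25 * 25 = 625 ≡ 25
25 * 25 = 625 ≡ 25
25 * 25 = 625 ≡ 25
25 * 25 = 625 ≡ 25
25 * 25 = 625 ≡ 25
25 * 25 = 625 ≡ 25
25 * 95 = 2375 ≡ 95

95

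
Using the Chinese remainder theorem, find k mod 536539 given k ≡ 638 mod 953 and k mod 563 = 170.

953⁻¹ mod 563: 953*192 ≡ 1 (mod 563), so 953⁻¹ ≡ 192.
k = 638 + 953*((170 − 638)*192 mod 563) = 638 + 953*224 = 214110.

214110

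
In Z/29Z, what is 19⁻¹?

29 = 1*19 + 10
19 = 1*10 + 9
10 = 1*9 + 1
9 = 9*1 + 0
gcd(19, 29) = 1, so the inverse exists.
Bézout: 1 = 2*29 − 3*19.
So 19⁻¹ ≡ −3 ≡ 26 (mod 29).

26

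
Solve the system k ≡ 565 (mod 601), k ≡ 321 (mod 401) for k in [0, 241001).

601⁻¹ mod 401: 601*399 ≡ 1 (mod 401), so 601⁻¹ ≡ 399.
k = 565 + 601*((321 − 565)*399 mod 401) = 565 + 601*87 = 52852.

52852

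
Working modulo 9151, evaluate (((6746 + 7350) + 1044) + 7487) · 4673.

5317

6746 + 7350 = 14096 ≡ 4945 (mod 9151)
4945 + 1044 = 5989
5989 + 7487 = 13476 ≡ 4325 (mod 9151)
4325 · 4673 = 20210725 ≡ 5317 (mod 9151)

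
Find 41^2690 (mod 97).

2690 in binary is 101010000010, i.e. 2690 = 2048 + 512 + 128 + 2.
41^1 ≡ 41 (mod 97)
41^2 ≡ 41^2 = 1681 ≡ 32 (mod 97)
41^4 ≡ 32^2 = 1024 ≡ 54 (mod 97)
41^8 ≡ 54^2 = 2916 ≡ 6 (mod 97)
41^16 ≡ 6^2 = 36 (mod 97)
41^32 ≡ 36^2 = 1296 ≡ 35 (mod 97)
41^64 ≡ 35^2 = 1225 ≡ 61 (mod 97)
41^128 ≡ 61^2 = 3721 ≡ 35 (mod 97)
41^256 ≡ 35^2 = 1225 ≡ 61 (mod 97)
41^512 ≡ 61^2 = 3721 ≡ 35 (mod 97)
41^1024 ≡ 35^2 = 1225 ≡ 61 (mod 97)
41^2048 ≡ 61^2 = 3721 ≡ 35 (mod 97)
41^2690 = 41^2048 * 41^512 * 41^128 * 41^2 ≡ 35 * 35 * 35 * 32 (mod 97).
Accumulate the product:
35 * 35 = 1225 ≡ 61
61 * 35 = 2135 ≡ 1
1 * 32 = 32

32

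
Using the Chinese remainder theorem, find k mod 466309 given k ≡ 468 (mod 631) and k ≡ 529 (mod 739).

631⁻¹ mod 739: 631×130 ≡ 1 (mod 739), so 631⁻¹ ≡ 130.
k = 468 + 631×((529 − 468)×130 mod 739) = 468 + 631×540 = 341208.
Check: 341208 mod 631 = 468, 341208 mod 739 = 529. ✓

341208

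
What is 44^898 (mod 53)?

44

898 in binary is 1110000010, i.e. 898 = 512 + 256 + 128 + 2.
44^1 ≡ 44 (mod 53)
44^2 ≡ 44^2 = 1936 ≡ 28 (mod 53)
44^4 ≡ 28^2 = 784 ≡ 42 (mod 53)
44^8 ≡ 42^2 = 1764 ≡ 15 (mod 53)
44^16 ≡ 15^2 = 225 ≡ 13 (mod 53)
44^32 ≡ 13^2 = 169 ≡ 10 (mod 53)
44^64 ≡ 10^2 = 100 ≡ 47 (mod 53)
44^128 ≡ 47^2 = 2209 ≡ 36 (mod 53)
44^256 ≡ 36^2 = 1296 ≡ 24 (mod 53)
44^512 ≡ 24^2 = 576 ≡ 46 (mod 53)
44^898 = 44^512 · 44^256 · 44^128 · 44^2 ≡ 46 · 24 · 36 · 28 (mod 53).
Accumulate the product:
46 · 24 = 1104 ≡ 44
44 · 36 = 1584 ≡ 47
47 · 28 = 1316 ≡ 44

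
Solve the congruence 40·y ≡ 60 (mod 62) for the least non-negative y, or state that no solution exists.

gcd(40, 62) = 2, and 2 | 60, so solutions exist.
Divide through by 2: 20·y mod 31 = 30.
20⁻¹ ≡ 14 (mod 31).
y ≡ 14·30 ≡ 17 (mod 31).
The smallest non-negative solution is y = 17.

17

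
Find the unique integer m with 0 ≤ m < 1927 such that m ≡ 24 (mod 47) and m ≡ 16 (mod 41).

47⁻¹ mod 41: 47*7 ≡ 1 (mod 41), so 47⁻¹ ≡ 7.
m = 24 + 47*((16 − 24)*7 mod 41) = 24 + 47*26 = 1246.

1246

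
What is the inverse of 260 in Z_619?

Run the extended Euclidean algorithm:
619 = 2×260 + 99
260 = 2×99 + 62
99 = 1×62 + 37
62 = 1×37 + 25
37 = 1×25 + 12
25 = 2×12 + 1
12 = 12×1 + 0
gcd(260, 619) = 1, so the inverse exists.
Bézout: 1 = −21×619 + 50×260.
So 260⁻¹ ≡ 50 (mod 619).

50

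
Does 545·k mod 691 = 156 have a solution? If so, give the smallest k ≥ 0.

gcd(545, 691) = 1, so a unique solution mod 691 exists.
545⁻¹ ≡ 620 (mod 691).
k ≡ 620·156 ≡ 671 (mod 691).

671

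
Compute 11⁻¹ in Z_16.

16 = 1×11 + 5
11 = 2×5 + 1
5 = 5×1 + 0
gcd(11, 16) = 1, so the inverse exists.
Bézout: 1 = −2×16 + 3×11.
So 11⁻¹ ≡ 3 (mod 16).

3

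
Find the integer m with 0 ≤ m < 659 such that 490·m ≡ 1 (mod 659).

620

659 = 1·490 + 169
490 = 2·169 + 152
169 = 1·152 + 17
152 = 8·17 + 16
17 = 1·16 + 1
16 = 16·1 + 0
gcd(490, 659) = 1, so the inverse exists.
Bézout: 1 = 29·659 − 39·490.
So 490⁻¹ ≡ −39 ≡ 620 (mod 659).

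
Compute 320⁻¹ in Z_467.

Apply the Euclidean algorithm and back-substitute:
467 = 1*320 + 147
320 = 2*147 + 26
147 = 5*26 + 17
26 = 1*17 + 9
17 = 1*9 + 8
9 = 1*8 + 1
8 = 8*1 + 0
gcd(320, 467) = 1, so the inverse exists.
Back-substitute for 1:
1 = 1*9 − 1*8
  = −1*17 + 2*9
  = 2*26 − 3*17
  = −3*147 + 17*26
  = 17*320 − 37*147
  = −37*467 + 54*320
So 320⁻¹ ≡ 54 (mod 467).

54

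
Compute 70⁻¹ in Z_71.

71 = 1×70 + 1
70 = 70×1 + 0
gcd(70, 71) = 1, so the inverse exists.
Bézout: 1 = 1×71 − 1×70.
So 70⁻¹ ≡ −1 ≡ 70 (mod 71).

70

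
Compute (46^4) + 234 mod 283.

(46)^4 ≡ 113 (mod 283)
113 + 234 = 347 ≡ 64 (mod 283)

64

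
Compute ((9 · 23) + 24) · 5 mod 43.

9 · 23 = 207 ≡ 35 (mod 43)
35 + 24 = 59 ≡ 16 (mod 43)
16 · 5 = 80 ≡ 37 (mod 43)

37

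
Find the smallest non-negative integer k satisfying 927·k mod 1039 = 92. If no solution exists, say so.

630

gcd(927, 1039) = 1, so a unique solution mod 1039 exists.
927⁻¹ ≡ 436 (mod 1039).
k ≡ 436·92 ≡ 630 (mod 1039).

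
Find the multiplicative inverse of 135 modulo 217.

172

By the extended Euclidean algorithm:
217 = 1×135 + 82
135 = 1×82 + 53
82 = 1×53 + 29
53 = 1×29 + 24
29 = 1×24 + 5
24 = 4×5 + 4
5 = 1×4 + 1
4 = 4×1 + 0
gcd(135, 217) = 1, so the inverse exists.
Back-substitute for 1:
1 = 1×5 − 1×4
  = −1×24 + 5×5
  = 5×29 − 6×24
  = −6×53 + 11×29
  = 11×82 − 17×53
  = −17×135 + 28×82
  = 28×217 − 45×135
So 135⁻¹ ≡ −45 ≡ 172 (mod 217).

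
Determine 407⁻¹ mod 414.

59

414 = 1×407 + 7
407 = 58×7 + 1
7 = 7×1 + 0
gcd(407, 414) = 1, so the inverse exists.
Bézout: 1 = −58×414 + 59×407.
So 407⁻¹ ≡ 59 (mod 414).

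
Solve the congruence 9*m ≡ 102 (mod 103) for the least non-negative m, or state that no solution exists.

gcd(9, 103) = 1, so a unique solution mod 103 exists.
9⁻¹ ≡ 23 (mod 103).
m ≡ 23*102 ≡ 80 (mod 103).

80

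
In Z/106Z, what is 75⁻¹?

By the extended Euclidean algorithm:
106 = 1·75 + 31
75 = 2·31 + 13
31 = 2·13 + 5
13 = 2·5 + 3
5 = 1·3 + 2
3 = 1·2 + 1
2 = 2·1 + 0
gcd(75, 106) = 1, so the inverse exists.
Back-substitute for 1:
1 = 1·3 − 1·2
  = −1·5 + 2·3
  = 2·13 − 5·5
  = −5·31 + 12·13
  = 12·75 − 29·31
  = −29·106 + 41·75
So 75⁻¹ ≡ 41 (mod 106).

41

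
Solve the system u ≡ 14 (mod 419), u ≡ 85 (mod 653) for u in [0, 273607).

260632

419⁻¹ mod 653: 419·533 ≡ 1 (mod 653), so 419⁻¹ ≡ 533.
u = 14 + 419·((85 − 14)·533 mod 653) = 14 + 419·622 = 260632.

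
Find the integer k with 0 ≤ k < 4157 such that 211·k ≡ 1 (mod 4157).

4157 = 19*211 + 148
211 = 1*148 + 63
148 = 2*63 + 22
63 = 2*22 + 19
22 = 1*19 + 3
19 = 6*3 + 1
3 = 3*1 + 0
gcd(211, 4157) = 1, so the inverse exists.
Bézout: 1 = −67*4157 + 1320*211.
So 211⁻¹ ≡ 1320 (mod 4157).

1320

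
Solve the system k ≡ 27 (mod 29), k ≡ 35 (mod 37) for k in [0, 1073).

1071

29⁻¹ mod 37: 29·23 ≡ 1 (mod 37), so 29⁻¹ ≡ 23.
k = 27 + 29·((35 − 27)·23 mod 37) = 27 + 29·36 = 1071.
Check: 1071 mod 29 = 27, 1071 mod 37 = 35. ✓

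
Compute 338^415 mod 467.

56

415 in binary is 110011111, i.e. 415 = 256 + 128 + 16 + 8 + 4 + 2 + 1.
338^1 ≡ 338 (mod 467)
338^2 ≡ 338^2 = 114244 ≡ 296 (mod 467)
338^4 ≡ 296^2 = 87616 ≡ 287 (mod 467)
338^8 ≡ 287^2 = 82369 ≡ 177 (mod 467)
338^16 ≡ 177^2 = 31329 ≡ 40 (mod 467)
338^32 ≡ 40^2 = 1600 ≡ 199 (mod 467)
338^64 ≡ 199^2 = 39601 ≡ 373 (mod 467)
338^128 ≡ 373^2 = 139129 ≡ 430 (mod 467)
338^256 ≡ 430^2 = 184900 ≡ 435 (mod 467)
338^415 = 338^256 * 338^128 * 338^16 * 338^8 * 338^4 * 338^2 * 338^1 ≡ 435 * 430 * 40 * 177 * 287 * 296 * 338 (mod 467).
Accumulate the product:
435 * 430 = 187050 ≡ 250
250 * 40 = 10000 ≡ 193
193 * 177 = 34161 ≡ 70
70 * 287 = 20090 ≡ 9
9 * 296 = 2664 ≡ 329
329 * 338 = 111202 ≡ 56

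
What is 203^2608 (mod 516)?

203^1 ≡ 203 (mod 516)
203^2 ≡ 203^2 = 41209 ≡ 445 (mod 516)
203^4 ≡ 445^2 = 198025 ≡ 397 (mod 516)
203^8 ≡ 397^2 = 157609 ≡ 229 (mod 516)
203^16 ≡ 229^2 = 52441 ≡ 325 (mod 516)
203^32 ≡ 325^2 = 105625 ≡ 361 (mod 516)
203^64 ≡ 361^2 = 130321 ≡ 289 (mod 516)
203^128 ≡ 289^2 = 83521 ≡ 445 (mod 516)
203^256 ≡ 445^2 = 198025 ≡ 397 (mod 516)
203^512 ≡ 397^2 = 157609 ≡ 229 (mod 516)
203^1024 ≡ 229^2 = 52441 ≡ 325 (mod 516)
203^2048 ≡ 325^2 = 105625 ≡ 361 (mod 516)
203^2608 = 203^2048 * 203^512 * 203^32 * 203^16 ≡ 361 * 229 * 361 * 325 (mod 516).
Accumulate the product:
361 * 229 = 82669 ≡ 109
109 * 361 = 39349 ≡ 133
133 * 325 = 43225 ≡ 397

397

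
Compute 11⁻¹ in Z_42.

By the extended Euclidean algorithm:
42 = 3*11 + 9
11 = 1*9 + 2
9 = 4*2 + 1
2 = 2*1 + 0
gcd(11, 42) = 1, so the inverse exists.
Bézout: 1 = 5*42 − 19*11.
So 11⁻¹ ≡ −19 ≡ 23 (mod 42).

23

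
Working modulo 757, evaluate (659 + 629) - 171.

360

659 + 629 = 1288 ≡ 531 (mod 757)
531 - 171 = 360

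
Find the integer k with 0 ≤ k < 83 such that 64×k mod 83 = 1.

83 = 1*64 + 19
64 = 3*19 + 7
19 = 2*7 + 5
7 = 1*5 + 2
5 = 2*2 + 1
2 = 2*1 + 0
gcd(64, 83) = 1, so the inverse exists.
Back-substitute for 1:
1 = 1*5 − 2*2
  = −2*7 + 3*5
  = 3*19 − 8*7
  = −8*64 + 27*19
  = 27*83 − 35*64
So 64⁻¹ ≡ −35 ≡ 48 (mod 83).

48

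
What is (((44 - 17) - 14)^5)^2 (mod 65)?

44 - 17 = 27
27 - 14 = 13
(13)^5 ≡ 13 (mod 65)
(13)^2 ≡ 39 (mod 65)

39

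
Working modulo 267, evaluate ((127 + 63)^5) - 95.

71

127 + 63 = 190
(190)^5 ≡ 166 (mod 267)
166 - 95 = 71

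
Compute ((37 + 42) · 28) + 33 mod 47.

36

37 + 42 = 79 ≡ 32 (mod 47)
32 · 28 = 896 ≡ 3 (mod 47)
3 + 33 = 36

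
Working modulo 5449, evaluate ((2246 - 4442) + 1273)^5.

2246 - 4442 = -2196 ≡ 3253 (mod 5449)
3253 + 1273 = 4526
(4526)^5 ≡ 1098 (mod 5449)

1098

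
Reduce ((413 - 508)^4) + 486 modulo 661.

47

413 - 508 = -95 ≡ 566 (mod 661)
(566)^4 ≡ 222 (mod 661)
222 + 486 = 708 ≡ 47 (mod 661)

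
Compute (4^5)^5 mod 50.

(4)^5 ≡ 24 (mod 50)
(24)^5 ≡ 24 (mod 50)

24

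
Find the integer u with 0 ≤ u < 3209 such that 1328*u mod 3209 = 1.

3209 = 2*1328 + 553
1328 = 2*553 + 222
553 = 2*222 + 109
222 = 2*109 + 4
109 = 27*4 + 1
4 = 4*1 + 0
gcd(1328, 3209) = 1, so the inverse exists.
Back-substitute for 1:
1 = 1*109 − 27*4
  = −27*222 + 55*109
  = 55*553 − 137*222
  = −137*1328 + 329*553
  = 329*3209 − 795*1328
So 1328⁻¹ ≡ −795 ≡ 2414 (mod 3209).

2414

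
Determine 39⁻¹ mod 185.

185 = 4×39 + 29
39 = 1×29 + 10
29 = 2×10 + 9
10 = 1×9 + 1
9 = 9×1 + 0
gcd(39, 185) = 1, so the inverse exists.
Bézout: 1 = −4×185 + 19×39.
So 39⁻¹ ≡ 19 (mod 185).

19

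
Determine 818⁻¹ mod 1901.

By the extended Euclidean algorithm:
1901 = 2×818 + 265
818 = 3×265 + 23
265 = 11×23 + 12
23 = 1×12 + 11
12 = 1×11 + 1
11 = 11×1 + 0
gcd(818, 1901) = 1, so the inverse exists.
Back-substitute for 1:
1 = 1×12 − 1×11
  = −1×23 + 2×12
  = 2×265 − 23×23
  = −23×818 + 71×265
  = 71×1901 − 165×818
So 818⁻¹ ≡ −165 ≡ 1736 (mod 1901).

1736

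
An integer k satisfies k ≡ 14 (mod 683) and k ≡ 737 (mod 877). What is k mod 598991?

31432

683⁻¹ mod 877: 683×330 ≡ 1 (mod 877), so 683⁻¹ ≡ 330.
k = 14 + 683×((737 − 14)×330 mod 877) = 14 + 683×46 = 31432.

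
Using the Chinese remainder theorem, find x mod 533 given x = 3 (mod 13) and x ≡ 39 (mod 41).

367

13⁻¹ mod 41: 13·19 ≡ 1 (mod 41), so 13⁻¹ ≡ 19.
x = 3 + 13·((39 − 3)·19 mod 41) = 3 + 13·28 = 367.
Check: 367 mod 13 = 3, 367 mod 41 = 39. ✓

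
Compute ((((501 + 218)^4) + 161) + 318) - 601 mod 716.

501 + 218 = 719 ≡ 3 (mod 716)
(3)^4 ≡ 81 (mod 716)
81 + 161 = 242
242 + 318 = 560
560 - 601 = -41 ≡ 675 (mod 716)

675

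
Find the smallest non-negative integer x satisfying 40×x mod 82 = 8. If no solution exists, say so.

gcd(40, 82) = 2, and 2 | 8, so solutions exist.
Divide through by 2: 20×x ≡ 4 mod 41.
20⁻¹ ≡ 39 (mod 41).
x ≡ 39×4 ≡ 33 (mod 41).
The smallest non-negative solution is x = 33.

33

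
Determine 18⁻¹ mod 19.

18

Apply the Euclidean algorithm and back-substitute:
19 = 1×18 + 1
18 = 18×1 + 0
gcd(18, 19) = 1, so the inverse exists.
Back-substitute for 1:
1 = 1×19 − 1×18
So 18⁻¹ ≡ −1 ≡ 18 (mod 19).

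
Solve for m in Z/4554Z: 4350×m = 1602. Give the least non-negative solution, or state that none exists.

gcd(4350, 4554) = 6, and 6 | 1602, so solutions exist.
Divide through by 6: 725×m ≡ 267 (mod 759).
725⁻¹ ≡ 692 (mod 759).
m ≡ 692×267 ≡ 327 (mod 759).
The smallest non-negative solution is m = 327.

327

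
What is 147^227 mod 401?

202

227 in binary is 11100011, i.e. 227 = 128 + 64 + 32 + 2 + 1.
147^1 ≡ 147 (mod 401)
147^2 ≡ 147^2 = 21609 ≡ 356 (mod 401)
147^4 ≡ 356^2 = 126736 ≡ 20 (mod 401)
147^8 ≡ 20^2 = 400 (mod 401)
147^16 ≡ 400^2 = 160000 ≡ 1 (mod 401)
147^32 ≡ 1^2 = 1 (mod 401)
147^64 ≡ 1^2 = 1 (mod 401)
147^128 ≡ 1^2 = 1 (mod 401)
147^227 = 147^128 · 147^64 · 147^32 · 147^2 · 147^1 ≡ 1 · 1 · 1 · 356 · 147 (mod 401).
Accumulate the product:
1 · 1 = 1
1 · 1 = 1
1 · 356 = 356
356 · 147 = 52332 ≡ 202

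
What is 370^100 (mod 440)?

320

370^1 ≡ 370 (mod 440)
370^2 ≡ 370^2 = 136900 ≡ 60 (mod 440)
370^4 ≡ 60^2 = 3600 ≡ 80 (mod 440)
370^8 ≡ 80^2 = 6400 ≡ 240 (mod 440)
370^16 ≡ 240^2 = 57600 ≡ 400 (mod 440)
370^32 ≡ 400^2 = 160000 ≡ 280 (mod 440)
370^64 ≡ 280^2 = 78400 ≡ 80 (mod 440)
370^100 = 370^64 · 370^32 · 370^4 ≡ 80 · 280 · 80 (mod 440).
Accumulate the product:
80 · 280 = 22400 ≡ 400
400 · 80 = 32000 ≡ 320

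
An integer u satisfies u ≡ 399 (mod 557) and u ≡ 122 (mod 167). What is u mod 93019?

2627

557⁻¹ mod 167: 557×3 ≡ 1 (mod 167), so 557⁻¹ ≡ 3.
u = 399 + 557×((122 − 399)×3 mod 167) = 399 + 557×4 = 2627.
Check: 2627 mod 557 = 399, 2627 mod 167 = 122. ✓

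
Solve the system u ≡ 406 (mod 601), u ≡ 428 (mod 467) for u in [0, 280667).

163878

601⁻¹ mod 467: 601*352 ≡ 1 (mod 467), so 601⁻¹ ≡ 352.
u = 406 + 601*((428 − 406)*352 mod 467) = 406 + 601*272 = 163878.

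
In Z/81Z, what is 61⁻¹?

Apply the Euclidean algorithm and back-substitute:
81 = 1·61 + 20
61 = 3·20 + 1
20 = 20·1 + 0
gcd(61, 81) = 1, so the inverse exists.
Back-substitute for 1:
1 = 1·61 − 3·20
  = −3·81 + 4·61
So 61⁻¹ ≡ 4 (mod 81).

4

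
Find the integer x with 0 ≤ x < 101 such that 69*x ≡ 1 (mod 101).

Apply the Euclidean algorithm and back-substitute:
101 = 1×69 + 32
69 = 2×32 + 5
32 = 6×5 + 2
5 = 2×2 + 1
2 = 2×1 + 0
gcd(69, 101) = 1, so the inverse exists.
Bézout: 1 = −28×101 + 41×69.
So 69⁻¹ ≡ 41 (mod 101).

41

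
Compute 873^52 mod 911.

Compute successive squares:
52 in binary is 110100, i.e. 52 = 32 + 16 + 4.
873^1 ≡ 873 (mod 911)
873^2 ≡ 873^2 = 762129 ≡ 533 (mod 911)
873^4 ≡ 533^2 = 284089 ≡ 768 (mod 911)
873^8 ≡ 768^2 = 589824 ≡ 407 (mod 911)
873^16 ≡ 407^2 = 165649 ≡ 758 (mod 911)
873^32 ≡ 758^2 = 574564 ≡ 634 (mod 911)
873^52 = 873^32 * 873^16 * 873^4 ≡ 634 * 758 * 768 (mod 911).
Accumulate the product:
634 * 758 = 480572 ≡ 475
475 * 768 = 364800 ≡ 400

400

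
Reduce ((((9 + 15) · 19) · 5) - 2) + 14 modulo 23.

15

9 + 15 = 24 ≡ 1 (mod 23)
1 · 19 = 19
19 · 5 = 95 ≡ 3 (mod 23)
3 - 2 = 1
1 + 14 = 15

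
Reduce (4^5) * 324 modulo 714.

480

(4)^5 ≡ 310 (mod 714)
310 * 324 = 100440 ≡ 480 (mod 714)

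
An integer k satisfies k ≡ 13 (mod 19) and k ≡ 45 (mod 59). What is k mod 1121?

222

19⁻¹ mod 59: 19×28 ≡ 1 (mod 59), so 19⁻¹ ≡ 28.
k = 13 + 19×((45 − 13)×28 mod 59) = 13 + 19×11 = 222.
Check: 222 mod 19 = 13, 222 mod 59 = 45. ✓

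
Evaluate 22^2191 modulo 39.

22

Compute successive squares:
2191 in binary is 100010001111, i.e. 2191 = 2048 + 128 + 8 + 4 + 2 + 1.
22^1 ≡ 22 (mod 39)
22^2 ≡ 22^2 = 484 ≡ 16 (mod 39)
22^4 ≡ 16^2 = 256 ≡ 22 (mod 39)
22^8 ≡ 22^2 = 484 ≡ 16 (mod 39)
22^16 ≡ 16^2 = 256 ≡ 22 (mod 39)
22^32 ≡ 22^2 = 484 ≡ 16 (mod 39)
22^64 ≡ 16^2 = 256 ≡ 22 (mod 39)
22^128 ≡ 22^2 = 484 ≡ 16 (mod 39)
22^256 ≡ 16^2 = 256 ≡ 22 (mod 39)
22^512 ≡ 22^2 = 484 ≡ 16 (mod 39)
22^1024 ≡ 16^2 = 256 ≡ 22 (mod 39)
22^2048 ≡ 22^2 = 484 ≡ 16 (mod 39)
22^2191 = 22^2048 · 22^128 · 22^8 · 22^4 · 22^2 · 22^1 ≡ 16 · 16 · 16 · 22 · 16 · 22 (mod 39).
Accumulate the product:
16 · 16 = 256 ≡ 22
22 · 16 = 352 ≡ 1
1 · 22 = 22
22 · 16 = 352 ≡ 1
1 · 22 = 22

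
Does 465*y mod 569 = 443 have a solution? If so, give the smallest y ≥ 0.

gcd(465, 569) = 1, so a unique solution mod 569 exists.
465⁻¹ ≡ 93 (mod 569).
y ≡ 93*443 ≡ 231 (mod 569).

231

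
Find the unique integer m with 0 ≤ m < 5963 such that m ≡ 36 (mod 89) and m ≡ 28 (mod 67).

89⁻¹ mod 67: 89·64 ≡ 1 (mod 67), so 89⁻¹ ≡ 64.
m = 36 + 89·((28 − 36)·64 mod 67) = 36 + 89·24 = 2172.
Check: 2172 mod 89 = 36, 2172 mod 67 = 28. ✓

2172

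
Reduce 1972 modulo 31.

1972 = 63·31 + 19, so 1972 ≡ 19 (mod 31).

19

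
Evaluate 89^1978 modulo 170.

89^1 ≡ 89 (mod 170)
89^2 ≡ 89^2 = 7921 ≡ 101 (mod 170)
89^4 ≡ 101^2 = 10201 ≡ 1 (mod 170)
89^8 ≡ 1^2 = 1 (mod 170)
89^16 ≡ 1^2 = 1 (mod 170)
89^32 ≡ 1^2 = 1 (mod 170)
89^64 ≡ 1^2 = 1 (mod 170)
89^128 ≡ 1^2 = 1 (mod 170)
89^256 ≡ 1^2 = 1 (mod 170)
89^512 ≡ 1^2 = 1 (mod 170)
89^1024 ≡ 1^2 = 1 (mod 170)
89^1978 = 89^1024 * 89^512 * 89^256 * 89^128 * 89^32 * 89^16 * 89^8 * 89^2 ≡ 1 * 1 * 1 * 1 * 1 * 1 * 1 * 101 (mod 170).
Accumulate the product:
1 * 1 = 1
1 * 1 = 1
1 * 1 = 1
1 * 1 = 1
1 * 1 = 1
1 * 1 = 1
1 * 101 = 101

101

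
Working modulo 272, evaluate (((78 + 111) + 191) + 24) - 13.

78 + 111 = 189
189 + 191 = 380 ≡ 108 (mod 272)
108 + 24 = 132
132 - 13 = 119

119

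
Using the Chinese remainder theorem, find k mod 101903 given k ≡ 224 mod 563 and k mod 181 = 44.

563⁻¹ mod 181: 563*172 ≡ 1 (mod 181), so 563⁻¹ ≡ 172.
k = 224 + 563*((44 − 224)*172 mod 181) = 224 + 563*172 = 97060.

97060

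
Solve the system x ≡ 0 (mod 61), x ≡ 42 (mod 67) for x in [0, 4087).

3660

61⁻¹ mod 67: 61×11 ≡ 1 (mod 67), so 61⁻¹ ≡ 11.
x = 0 + 61×((42 − 0)×11 mod 67) = 0 + 61×60 = 3660.
Check: 3660 mod 61 = 0, 3660 mod 67 = 42. ✓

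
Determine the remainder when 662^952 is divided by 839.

By square-and-multiply:
662^1 ≡ 662 (mod 839)
662^2 ≡ 662^2 = 438244 ≡ 286 (mod 839)
662^4 ≡ 286^2 = 81796 ≡ 413 (mod 839)
662^8 ≡ 413^2 = 170569 ≡ 252 (mod 839)
662^16 ≡ 252^2 = 63504 ≡ 579 (mod 839)
662^32 ≡ 579^2 = 335241 ≡ 480 (mod 839)
662^64 ≡ 480^2 = 230400 ≡ 514 (mod 839)
662^128 ≡ 514^2 = 264196 ≡ 750 (mod 839)
662^256 ≡ 750^2 = 562500 ≡ 370 (mod 839)
662^512 ≡ 370^2 = 136900 ≡ 143 (mod 839)
662^952 = 662^512 × 662^256 × 662^128 × 662^32 × 662^16 × 662^8 ≡ 143 × 370 × 750 × 480 × 579 × 252 (mod 839).
Accumulate the product:
143 × 370 = 52910 ≡ 53
53 × 750 = 39750 ≡ 317
317 × 480 = 152160 ≡ 301
301 × 579 = 174279 ≡ 606
606 × 252 = 152712 ≡ 14

14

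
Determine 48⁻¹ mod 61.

14

61 = 1·48 + 13
48 = 3·13 + 9
13 = 1·9 + 4
9 = 2·4 + 1
4 = 4·1 + 0
gcd(48, 61) = 1, so the inverse exists.
Back-substitute for 1:
1 = 1·9 − 2·4
  = −2·13 + 3·9
  = 3·48 − 11·13
  = −11·61 + 14·48
So 48⁻¹ ≡ 14 (mod 61).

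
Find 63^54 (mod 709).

Compute successive squares:
54 in binary is 110110, i.e. 54 = 32 + 16 + 4 + 2.
63^1 ≡ 63 (mod 709)
63^2 ≡ 63^2 = 3969 ≡ 424 (mod 709)
63^4 ≡ 424^2 = 179776 ≡ 399 (mod 709)
63^8 ≡ 399^2 = 159201 ≡ 385 (mod 709)
63^16 ≡ 385^2 = 148225 ≡ 44 (mod 709)
63^32 ≡ 44^2 = 1936 ≡ 518 (mod 709)
63^54 = 63^32 × 63^16 × 63^4 × 63^2 ≡ 518 × 44 × 399 × 424 (mod 709).
Accumulate the product:
518 × 44 = 22792 ≡ 104
104 × 399 = 41496 ≡ 374
374 × 424 = 158576 ≡ 469

469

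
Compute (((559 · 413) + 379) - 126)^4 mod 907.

225

559 · 413 = 230867 ≡ 489 (mod 907)
489 + 379 = 868
868 - 126 = 742
(742)^4 ≡ 225 (mod 907)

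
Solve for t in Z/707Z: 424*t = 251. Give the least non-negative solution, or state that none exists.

159

gcd(424, 707) = 1, so a unique solution mod 707 exists.
424⁻¹ ≡ 702 (mod 707).
t ≡ 702*251 ≡ 159 (mod 707).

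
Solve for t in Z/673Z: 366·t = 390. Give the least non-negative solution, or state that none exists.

652

gcd(366, 673) = 1, so a unique solution mod 673 exists.
366⁻¹ ≡ 616 (mod 673).
t ≡ 616·390 ≡ 652 (mod 673).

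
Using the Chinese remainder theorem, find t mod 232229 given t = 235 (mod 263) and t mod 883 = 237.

263⁻¹ mod 883: 263·836 ≡ 1 (mod 883), so 263⁻¹ ≡ 836.
t = 235 + 263·((237 − 235)·836 mod 883) = 235 + 263·789 = 207742.

207742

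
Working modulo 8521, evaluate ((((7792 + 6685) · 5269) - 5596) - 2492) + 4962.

4716

7792 + 6685 = 14477 ≡ 5956 (mod 8521)
5956 · 5269 = 31382164 ≡ 7842 (mod 8521)
7842 - 5596 = 2246
2246 - 2492 = -246 ≡ 8275 (mod 8521)
8275 + 4962 = 13237 ≡ 4716 (mod 8521)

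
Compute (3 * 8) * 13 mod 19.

3 * 8 = 24 ≡ 5 (mod 19)
5 * 13 = 65 ≡ 8 (mod 19)

8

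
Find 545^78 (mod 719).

596

Compute successive squares:
78 in binary is 1001110, i.e. 78 = 64 + 8 + 4 + 2.
545^1 ≡ 545 (mod 719)
545^2 ≡ 545^2 = 297025 ≡ 78 (mod 719)
545^4 ≡ 78^2 = 6084 ≡ 332 (mod 719)
545^8 ≡ 332^2 = 110224 ≡ 217 (mod 719)
545^16 ≡ 217^2 = 47089 ≡ 354 (mod 719)
545^32 ≡ 354^2 = 125316 ≡ 210 (mod 719)
545^64 ≡ 210^2 = 44100 ≡ 241 (mod 719)
545^78 = 545^64 * 545^8 * 545^4 * 545^2 ≡ 241 * 217 * 332 * 78 (mod 719).
Accumulate the product:
241 * 217 = 52297 ≡ 529
529 * 332 = 175628 ≡ 192
192 * 78 = 14976 ≡ 596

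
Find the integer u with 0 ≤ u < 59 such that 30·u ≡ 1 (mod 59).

Apply the Euclidean algorithm and back-substitute:
59 = 1*30 + 29
30 = 1*29 + 1
29 = 29*1 + 0
gcd(30, 59) = 1, so the inverse exists.
Bézout: 1 = −1*59 + 2*30.
So 30⁻¹ ≡ 2 (mod 59).

2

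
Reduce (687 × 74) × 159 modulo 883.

687 × 74 = 50838 ≡ 507 (mod 883)
507 × 159 = 80613 ≡ 260 (mod 883)

260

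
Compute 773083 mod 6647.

773083 = 116×6647 + 2031, so 773083 ≡ 2031 (mod 6647).

2031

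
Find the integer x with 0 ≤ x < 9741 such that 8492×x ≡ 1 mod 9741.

8111

9741 = 1·8492 + 1249
8492 = 6·1249 + 998
1249 = 1·998 + 251
998 = 3·251 + 245
251 = 1·245 + 6
245 = 40·6 + 5
6 = 1·5 + 1
5 = 5·1 + 0
gcd(8492, 9741) = 1, so the inverse exists.
Back-substitute for 1:
1 = 1·6 − 1·5
  = −1·245 + 41·6
  = 41·251 − 42·245
  = −42·998 + 167·251
  = 167·1249 − 209·998
  = −209·8492 + 1421·1249
  = 1421·9741 − 1630·8492
So 8492⁻¹ ≡ −1630 ≡ 8111 (mod 9741).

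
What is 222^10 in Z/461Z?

308

Using repeated squaring:
10 in binary is 1010, i.e. 10 = 8 + 2.
222^1 ≡ 222 (mod 461)
222^2 ≡ 222^2 = 49284 ≡ 418 (mod 461)
222^4 ≡ 418^2 = 174724 ≡ 5 (mod 461)
222^8 ≡ 5^2 = 25 (mod 461)
222^10 = 222^8 × 222^2 ≡ 25 × 418 (mod 461).
25 × 418 = 10450 ≡ 308 (mod 461).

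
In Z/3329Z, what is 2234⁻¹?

681

3329 = 1×2234 + 1095
2234 = 2×1095 + 44
1095 = 24×44 + 39
44 = 1×39 + 5
39 = 7×5 + 4
5 = 1×4 + 1
4 = 4×1 + 0
gcd(2234, 3329) = 1, so the inverse exists.
Back-substitute for 1:
1 = 1×5 − 1×4
  = −1×39 + 8×5
  = 8×44 − 9×39
  = −9×1095 + 224×44
  = 224×2234 − 457×1095
  = −457×3329 + 681×2234
So 2234⁻¹ ≡ 681 (mod 3329).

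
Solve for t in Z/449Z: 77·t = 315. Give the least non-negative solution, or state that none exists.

gcd(77, 449) = 1, so a unique solution mod 449 exists.
77⁻¹ ≡ 35 (mod 449).
t ≡ 35·315 ≡ 249 (mod 449).

249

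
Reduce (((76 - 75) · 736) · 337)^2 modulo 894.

76 - 75 = 1
1 · 736 = 736
736 · 337 = 248032 ≡ 394 (mod 894)
(394)^2 ≡ 574 (mod 894)

574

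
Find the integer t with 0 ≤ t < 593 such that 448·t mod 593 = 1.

274

Run the extended Euclidean algorithm:
593 = 1×448 + 145
448 = 3×145 + 13
145 = 11×13 + 2
13 = 6×2 + 1
2 = 2×1 + 0
gcd(448, 593) = 1, so the inverse exists.
Back-substitute for 1:
1 = 1×13 − 6×2
  = −6×145 + 67×13
  = 67×448 − 207×145
  = −207×593 + 274×448
So 448⁻¹ ≡ 274 (mod 593).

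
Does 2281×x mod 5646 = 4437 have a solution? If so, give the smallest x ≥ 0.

4893

gcd(2281, 5646) = 1, so a unique solution mod 5646 exists.
2281⁻¹ ≡ 4297 (mod 5646).
x ≡ 4297×4437 ≡ 4893 (mod 5646).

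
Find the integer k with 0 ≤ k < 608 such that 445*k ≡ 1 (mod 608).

373

608 = 1*445 + 163
445 = 2*163 + 119
163 = 1*119 + 44
119 = 2*44 + 31
44 = 1*31 + 13
31 = 2*13 + 5
13 = 2*5 + 3
5 = 1*3 + 2
3 = 1*2 + 1
2 = 2*1 + 0
gcd(445, 608) = 1, so the inverse exists.
Back-substitute for 1:
1 = 1*3 − 1*2
  = −1*5 + 2*3
  = 2*13 − 5*5
  = −5*31 + 12*13
  = 12*44 − 17*31
  = −17*119 + 46*44
  = 46*163 − 63*119
  = −63*445 + 172*163
  = 172*608 − 235*445
So 445⁻¹ ≡ −235 ≡ 373 (mod 608).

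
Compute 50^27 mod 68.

50^1 ≡ 50 (mod 68)
50^2 ≡ 50^2 = 2500 ≡ 52 (mod 68)
50^4 ≡ 52^2 = 2704 ≡ 52 (mod 68)
50^8 ≡ 52^2 = 2704 ≡ 52 (mod 68)
50^16 ≡ 52^2 = 2704 ≡ 52 (mod 68)
50^27 = 50^16 · 50^8 · 50^2 · 50^1 ≡ 52 · 52 · 52 · 50 (mod 68).
Accumulate the product:
52 · 52 = 2704 ≡ 52
52 · 52 = 2704 ≡ 52
52 · 50 = 2600 ≡ 16

16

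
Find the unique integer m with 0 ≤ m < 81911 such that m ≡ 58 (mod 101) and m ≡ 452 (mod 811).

30459

101⁻¹ mod 811: 101·538 ≡ 1 (mod 811), so 101⁻¹ ≡ 538.
m = 58 + 101·((452 − 58)·538 mod 811) = 58 + 101·301 = 30459.
Check: 30459 mod 101 = 58, 30459 mod 811 = 452. ✓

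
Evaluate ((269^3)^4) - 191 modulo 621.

(269)^3 ≡ 485 (mod 621)
(485)^4 ≡ 568 (mod 621)
568 - 191 = 377

377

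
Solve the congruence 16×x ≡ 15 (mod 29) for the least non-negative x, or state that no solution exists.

gcd(16, 29) = 1, so a unique solution mod 29 exists.
16⁻¹ ≡ 20 (mod 29).
x ≡ 20×15 ≡ 10 (mod 29).

10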